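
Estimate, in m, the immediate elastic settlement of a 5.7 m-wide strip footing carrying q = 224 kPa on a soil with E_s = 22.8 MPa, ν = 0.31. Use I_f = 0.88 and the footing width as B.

Immediate (elastic) settlement: S_e = q·B·(1−ν²)/E_s · I_f.
E_s = 22.8 MPa = 22800 kPa.
S_e = 224 × 5.7 × (1 − 0.31²) / 22800 × 0.88
    = 224 × 5.7 × 0.9039 / 22800 × 0.88
    = 0.04454 m

S_e ≈ 0.0445 m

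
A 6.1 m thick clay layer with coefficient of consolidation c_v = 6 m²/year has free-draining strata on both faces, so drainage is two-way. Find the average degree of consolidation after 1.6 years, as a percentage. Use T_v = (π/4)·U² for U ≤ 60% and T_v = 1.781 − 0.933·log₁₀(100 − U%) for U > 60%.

U ≈ 93.6 %

Drainage path length: H_d = H/2 = 3.05 m (double drainage).
T_v = c_v·t/H_d² = 6×1.6/3.05² = 1.032.
T_v = 1.032 corresponds to the U > 60% branch:
U = 1 − 10^((1.781 − T_v)/0.933)/100 = 0.9365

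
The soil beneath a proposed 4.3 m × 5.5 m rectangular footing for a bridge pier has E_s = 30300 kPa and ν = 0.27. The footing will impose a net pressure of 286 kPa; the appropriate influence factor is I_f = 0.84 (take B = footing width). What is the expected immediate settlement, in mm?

Immediate (elastic) settlement: S_e = q·B·(1−ν²)/E_s · I_f.
S_e = 286 × 4.3 × (1 − 0.27²) / 30300 × 0.84
    = 286 × 4.3 × 0.9271 / 30300 × 0.84
    = 0.03161 m = 31.61 mm

S_e ≈ 31.6 mm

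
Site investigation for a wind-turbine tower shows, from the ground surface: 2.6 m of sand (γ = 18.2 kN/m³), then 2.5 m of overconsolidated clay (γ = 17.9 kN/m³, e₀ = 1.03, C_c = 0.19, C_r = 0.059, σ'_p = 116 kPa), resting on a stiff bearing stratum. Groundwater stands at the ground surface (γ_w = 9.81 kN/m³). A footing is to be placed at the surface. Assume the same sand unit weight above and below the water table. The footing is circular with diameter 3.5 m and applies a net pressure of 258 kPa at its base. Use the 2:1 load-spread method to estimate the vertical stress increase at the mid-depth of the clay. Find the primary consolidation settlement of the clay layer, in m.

S_c ≈ 0.0329 m

Mid-depth of clay below the ground surface: z = 2.6 + 2.5/2 = 3.85 m.
Total vertical stress at mid-clay: σ_v = 18.2×2.6 + 17.9×1.25 = 69.695 kPa.
Pore pressure: u = 9.81×(3.85 − 0) = 37.769 kPa.
Initial effective stress: σ'_0 = σ_v − u = 69.695 − 37.769 = 31.926 kPa.
Stress increase at mid-clay by the 2:1 spreading method:
Δσ ≈ qD²/(D+z)² = 258×3.5²/(3.5+3.85)² = 58.503 kPa
Final effective stress: σ'_f = 31.926 + 58.503 = 90.429 kPa.
σ'_f = 90.429 ≤ σ'_p = 116 kPa, so the clay remains overconsolidated and only the recompression index applies:
S_c = C_r·H/(1+e₀)·log₁₀(σ'_f/σ'_0) = 0.059×2.5/2.03×log₁₀(90.429/31.926)
    = 0.072659 × 0.45216 = 0.03285 m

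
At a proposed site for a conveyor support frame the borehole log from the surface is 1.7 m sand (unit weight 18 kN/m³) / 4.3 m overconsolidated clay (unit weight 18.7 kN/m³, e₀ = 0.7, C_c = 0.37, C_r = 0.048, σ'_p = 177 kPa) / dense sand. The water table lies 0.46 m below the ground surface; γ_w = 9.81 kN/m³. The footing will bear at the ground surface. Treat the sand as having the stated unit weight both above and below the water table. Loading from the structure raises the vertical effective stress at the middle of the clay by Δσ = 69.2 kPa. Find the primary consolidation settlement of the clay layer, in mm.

Mid-depth of clay below the ground surface: z = 1.7 + 4.3/2 = 3.85 m.
Total vertical stress at mid-clay: σ_v = 18×1.7 + 18.7×2.15 = 70.805 kPa.
Pore pressure: u = 9.81×(3.85 − 0.46) = 33.256 kPa.
Initial effective stress: σ'_0 = σ_v − u = 70.805 − 33.256 = 37.549 kPa.
Final effective stress: σ'_f = 37.549 + 69.2 = 106.75 kPa.
σ'_f = 106.75 ≤ σ'_p = 177 kPa, so the clay remains overconsolidated and only the recompression index applies:
S_c = C_r·H/(1+e₀)·log₁₀(σ'_f/σ'_0) = 0.048×4.3/1.7×log₁₀(106.75/37.549)
    = 0.12141 × 0.45377 = 0.05509 m

S_c ≈ 55.1 mm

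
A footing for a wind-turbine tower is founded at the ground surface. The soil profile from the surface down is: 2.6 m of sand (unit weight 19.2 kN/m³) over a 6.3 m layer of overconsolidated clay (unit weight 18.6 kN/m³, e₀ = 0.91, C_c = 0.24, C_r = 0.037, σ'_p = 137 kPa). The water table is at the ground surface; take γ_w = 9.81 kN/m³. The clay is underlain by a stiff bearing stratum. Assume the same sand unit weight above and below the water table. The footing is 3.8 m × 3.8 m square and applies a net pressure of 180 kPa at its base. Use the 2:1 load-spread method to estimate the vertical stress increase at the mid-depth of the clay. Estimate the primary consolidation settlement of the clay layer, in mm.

Mid-depth of clay below the ground surface: z = 2.6 + 6.3/2 = 5.75 m.
Total vertical stress at mid-clay: σ_v = 19.2×2.6 + 18.6×3.15 = 108.51 kPa.
Pore pressure: u = 9.81×(5.75 − 0) = 56.408 kPa.
Initial effective stress: σ'_0 = σ_v − u = 108.51 − 56.408 = 52.102 kPa.
Stress increase at mid-clay by the 2:1 spreading method:
Δσ = qBL/((B+z)(L+z)) = 180×3.8×3.8/((3.8+5.75)(3.8+5.75)) = 28.499 kPa
Final effective stress: σ'_f = 52.102 + 28.499 = 80.601 kPa.
σ'_f = 80.601 ≤ σ'_p = 137 kPa, so the clay remains overconsolidated and only the recompression index applies:
S_c = C_r·H/(1+e₀)·log₁₀(σ'_f/σ'_0) = 0.037×6.3/1.91×log₁₀(80.601/52.102)
    = 0.12204 × 0.18949 = 0.02313 m

S_c ≈ 23.1 mm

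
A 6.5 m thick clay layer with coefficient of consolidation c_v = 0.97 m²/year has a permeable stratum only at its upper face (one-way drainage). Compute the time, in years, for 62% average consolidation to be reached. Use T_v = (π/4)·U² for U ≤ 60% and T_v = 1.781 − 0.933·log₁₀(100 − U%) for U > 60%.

Drainage path length: H_d = H = 6.5 m (single drainage).
U > 60%: T_v = 1.781 − 0.933·log₁₀(100 − 62) = 0.30706.
t = T_v·H_d²/c_v = 0.30706×6.5²/0.97 = 13.37 years.

t ≈ 13.4 years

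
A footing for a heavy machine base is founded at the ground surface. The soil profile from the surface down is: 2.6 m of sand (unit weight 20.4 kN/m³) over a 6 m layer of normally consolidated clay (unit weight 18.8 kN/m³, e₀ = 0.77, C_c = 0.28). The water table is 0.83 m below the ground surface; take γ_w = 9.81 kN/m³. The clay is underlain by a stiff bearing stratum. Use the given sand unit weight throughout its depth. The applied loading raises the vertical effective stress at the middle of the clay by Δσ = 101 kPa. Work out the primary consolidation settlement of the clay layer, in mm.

S_c ≈ 396 mm

Mid-depth of clay below the ground surface: z = 2.6 + 6/2 = 5.6 m.
Total vertical stress at mid-clay: σ_v = 20.4×2.6 + 18.8×3 = 109.44 kPa.
Pore pressure: u = 9.81×(5.6 − 0.83) = 46.794 kPa.
Initial effective stress: σ'_0 = σ_v − u = 109.44 − 46.794 = 62.646 kPa.
Final effective stress: σ'_f = σ'_0 + Δσ = 62.646 + 101 = 163.65 kPa.
Normally consolidated clay, so the full stress increment lies on the virgin compression line:
S_c = C_c·H/(1+e₀)·log₁₀(σ'_f/σ'_0) = 0.28×6/(1+0.77)×log₁₀(163.65/62.646)
    = 0.94915 × 0.41702 = 0.3958 m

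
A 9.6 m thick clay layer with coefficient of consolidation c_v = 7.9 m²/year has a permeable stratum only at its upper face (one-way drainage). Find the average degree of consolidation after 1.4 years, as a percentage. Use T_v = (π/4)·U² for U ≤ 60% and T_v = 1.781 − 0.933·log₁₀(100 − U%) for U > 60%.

U ≈ 39.1 %

Drainage path length: H_d = H = 9.6 m (single drainage).
T_v = c_v·t/H_d² = 7.9×1.4/9.6² = 0.12001.
T_v = 0.12001 corresponds to the U ≤ 60% branch:
U = √(4T_v/π) = 0.3909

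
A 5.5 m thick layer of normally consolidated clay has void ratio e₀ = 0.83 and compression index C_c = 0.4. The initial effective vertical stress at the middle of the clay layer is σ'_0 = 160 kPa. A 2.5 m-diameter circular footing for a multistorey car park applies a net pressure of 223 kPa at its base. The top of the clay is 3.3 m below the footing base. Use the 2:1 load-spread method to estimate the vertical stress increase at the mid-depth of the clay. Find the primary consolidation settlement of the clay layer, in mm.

Mid-depth of clay below the footing base: z = 3.3 + 5.5/2 = 6.05 m.
Stress increase at mid-clay by the 2:1 spreading method:
Δσ ≈ qD²/(D+z)² = 223×2.5²/(2.5+6.05)² = 19.066 kPa
Final effective stress: σ'_f = σ'_0 + Δσ = 160 + 19.066 = 179.07 kPa.
Normally consolidated clay, so the full stress increment lies on the virgin compression line:
S_c = C_c·H/(1+e₀)·log₁₀(σ'_f/σ'_0) = 0.4×5.5/(1+0.83)×log₁₀(179.07/160)
    = 1.2022 × 0.048903 = 0.05879 m

S_c ≈ 58.8 mm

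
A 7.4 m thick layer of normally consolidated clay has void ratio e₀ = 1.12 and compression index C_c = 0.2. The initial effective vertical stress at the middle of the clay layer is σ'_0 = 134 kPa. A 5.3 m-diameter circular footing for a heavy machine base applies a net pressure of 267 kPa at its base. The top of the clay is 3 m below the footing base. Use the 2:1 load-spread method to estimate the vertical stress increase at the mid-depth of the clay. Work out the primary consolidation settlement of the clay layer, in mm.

Mid-depth of clay below the footing base: z = 3 + 7.4/2 = 6.7 m.
Stress increase at mid-clay by the 2:1 spreading method:
Δσ ≈ qD²/(D+z)² = 267×5.3²/(5.3+6.7)² = 52.084 kPa
Final effective stress: σ'_f = σ'_0 + Δσ = 134 + 52.084 = 186.08 kPa.
Normally consolidated clay, so the full stress increment lies on the virgin compression line:
S_c = C_c·H/(1+e₀)·log₁₀(σ'_f/σ'_0) = 0.2×7.4/(1+1.12)×log₁₀(186.08/134)
    = 0.69811 × 0.14259 = 0.09954 m

S_c ≈ 99.5 mm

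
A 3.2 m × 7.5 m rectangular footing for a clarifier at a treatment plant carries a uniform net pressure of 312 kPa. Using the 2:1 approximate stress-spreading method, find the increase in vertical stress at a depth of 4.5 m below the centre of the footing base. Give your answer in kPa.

By the 2:1 method the load spreads at 1 horizontal : 2 vertical, so at depth z the loaded area has grown by z in each plan dimension:
Δσ = qBL/((B+z)(L+z)) = 312×3.2×7.5/((3.2+4.5)(7.5+4.5)) = 81.039 kPa

Δσ_z ≈ 81 kPa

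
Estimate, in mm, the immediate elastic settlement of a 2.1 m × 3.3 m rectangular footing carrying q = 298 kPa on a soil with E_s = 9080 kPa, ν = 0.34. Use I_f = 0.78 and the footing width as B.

Immediate (elastic) settlement: S_e = q·B·(1−ν²)/E_s · I_f.
S_e = 298 × 2.1 × (1 − 0.34²) / 9080 × 0.78
    = 298 × 2.1 × 0.8844 / 9080 × 0.78
    = 0.04754 m = 47.54 mm

S_e ≈ 47.5 mm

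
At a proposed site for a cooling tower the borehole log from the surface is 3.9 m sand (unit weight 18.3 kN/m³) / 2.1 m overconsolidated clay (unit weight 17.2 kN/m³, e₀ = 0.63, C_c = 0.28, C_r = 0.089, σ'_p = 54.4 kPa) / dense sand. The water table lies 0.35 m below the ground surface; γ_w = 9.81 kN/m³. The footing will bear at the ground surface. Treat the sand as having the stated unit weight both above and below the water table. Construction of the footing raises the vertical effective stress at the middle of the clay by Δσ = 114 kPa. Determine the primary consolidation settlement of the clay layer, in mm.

S_c ≈ 178 mm

Mid-depth of clay below the ground surface: z = 3.9 + 2.1/2 = 4.95 m.
Total vertical stress at mid-clay: σ_v = 18.3×3.9 + 17.2×1.05 = 89.43 kPa.
Pore pressure: u = 9.81×(4.95 − 0.35) = 45.126 kPa.
Initial effective stress: σ'_0 = σ_v − u = 89.43 − 45.126 = 44.304 kPa.
Final effective stress: σ'_f = 44.304 + 114 = 158.3 kPa.
σ'_f = 158.3 > σ'_p = 54.4 kPa, so the stress path crosses the preconsolidation pressure — recompression up to σ'_p, then virgin compression beyond:
S_c = H/(1+e₀)·[C_r·log₁₀(σ'_p/σ'_0) + C_c·log₁₀(σ'_f/σ'_p)]
    = 2.1/1.63 × [0.089×log₁₀(54.4/44.304) + 0.28×log₁₀(158.3/54.4)]
    = 1.2883 × [0.0079349 + 0.12989] = 0.1776 m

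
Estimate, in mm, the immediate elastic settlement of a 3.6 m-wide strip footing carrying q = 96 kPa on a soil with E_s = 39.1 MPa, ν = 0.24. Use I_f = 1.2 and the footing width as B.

S_e ≈ 10 mm

Immediate (elastic) settlement: S_e = q·B·(1−ν²)/E_s · I_f.
E_s = 39.1 MPa = 39100 kPa.
S_e = 96 × 3.6 × (1 − 0.24²) / 39100 × 1.2
    = 96 × 3.6 × 0.9424 / 39100 × 1.2
    = 0.009996 m = 9.996 mm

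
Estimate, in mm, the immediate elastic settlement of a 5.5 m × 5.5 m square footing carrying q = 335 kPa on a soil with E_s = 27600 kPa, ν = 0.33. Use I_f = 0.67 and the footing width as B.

S_e ≈ 39.9 mm

Immediate (elastic) settlement: S_e = q·B·(1−ν²)/E_s · I_f.
S_e = 335 × 5.5 × (1 − 0.33²) / 27600 × 0.67
    = 335 × 5.5 × 0.8911 / 27600 × 0.67
    = 0.03986 m = 39.86 mm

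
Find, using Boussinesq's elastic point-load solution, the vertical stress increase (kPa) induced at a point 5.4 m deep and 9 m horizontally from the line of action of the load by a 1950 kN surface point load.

Boussinesq vertical stress below a point load on an elastic half-space:
Δσ_z = 3P/(2πz²) · [1 + (r/z)²]^(−5/2)
r/z = 9/5.4 = 1.6667; [1+(r/z)²]^(−5/2) = 0.03605.
Δσ_z = 3×1950/(2π×5.4²) × 0.03605 = 31.929 × 0.03605 = 1.151 kPa

Δσ_z ≈ 1.15 kPa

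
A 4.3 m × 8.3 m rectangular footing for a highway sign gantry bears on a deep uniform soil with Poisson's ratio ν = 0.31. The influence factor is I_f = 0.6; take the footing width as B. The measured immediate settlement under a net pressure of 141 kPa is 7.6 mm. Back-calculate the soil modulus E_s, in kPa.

E_s ≈ 43300 kPa

S_e = q·B·(1−ν²)/E_s · I_f  ⇒  E_s = q·B·(1−ν²)·I_f / S_e.
E_s = 141 × 4.3 × 0.9039 × 0.6 / 0.0076 = 43270 kPa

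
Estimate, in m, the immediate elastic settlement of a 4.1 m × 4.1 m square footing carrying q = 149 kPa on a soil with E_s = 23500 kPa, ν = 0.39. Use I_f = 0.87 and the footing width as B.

S_e ≈ 0.0192 m

Immediate (elastic) settlement: S_e = q·B·(1−ν²)/E_s · I_f.
S_e = 149 × 4.1 × (1 − 0.39²) / 23500 × 0.87
    = 149 × 4.1 × 0.8479 / 23500 × 0.87
    = 0.01918 m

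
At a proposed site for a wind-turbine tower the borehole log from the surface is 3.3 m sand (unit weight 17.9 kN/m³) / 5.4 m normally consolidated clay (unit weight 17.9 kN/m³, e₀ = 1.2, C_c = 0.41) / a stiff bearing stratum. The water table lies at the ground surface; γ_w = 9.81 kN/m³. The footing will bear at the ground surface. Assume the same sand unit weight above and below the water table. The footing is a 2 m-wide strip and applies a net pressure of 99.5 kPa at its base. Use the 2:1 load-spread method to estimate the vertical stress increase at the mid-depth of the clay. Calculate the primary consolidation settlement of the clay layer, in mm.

S_c ≈ 181 mm

Mid-depth of clay below the ground surface: z = 3.3 + 5.4/2 = 6 m.
Total vertical stress at mid-clay: σ_v = 17.9×3.3 + 17.9×2.7 = 107.4 kPa.
Pore pressure: u = 9.81×(6 − 0) = 58.86 kPa.
Initial effective stress: σ'_0 = σ_v − u = 107.4 − 58.86 = 48.54 kPa.
Stress increase at mid-clay by the 2:1 spreading method:
Δσ = qB/(B+z) = 99.5×2/(2+6) = 24.875 kPa
Final effective stress: σ'_f = σ'_0 + Δσ = 48.54 + 24.875 = 73.415 kPa.
Normally consolidated clay, so the full stress increment lies on the virgin compression line:
S_c = C_c·H/(1+e₀)·log₁₀(σ'_f/σ'_0) = 0.41×5.4/(1+1.2)×log₁₀(73.415/48.54)
    = 1.0064 × 0.17969 = 0.1808 m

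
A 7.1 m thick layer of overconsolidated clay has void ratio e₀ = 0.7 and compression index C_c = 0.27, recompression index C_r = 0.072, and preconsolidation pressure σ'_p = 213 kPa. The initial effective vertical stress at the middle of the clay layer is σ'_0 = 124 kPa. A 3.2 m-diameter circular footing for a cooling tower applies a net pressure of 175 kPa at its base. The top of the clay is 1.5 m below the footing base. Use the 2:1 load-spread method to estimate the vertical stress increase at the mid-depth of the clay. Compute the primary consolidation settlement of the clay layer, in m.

S_c ≈ 0.0251 m

Mid-depth of clay below the footing base: z = 1.5 + 7.1/2 = 5.05 m.
Stress increase at mid-clay by the 2:1 spreading method:
Δσ ≈ qD²/(D+z)² = 175×3.2²/(3.2+5.05)² = 26.329 kPa
Final effective stress: σ'_f = 124 + 26.329 = 150.33 kPa.
σ'_f = 150.33 ≤ σ'_p = 213 kPa, so the clay remains overconsolidated and only the recompression index applies:
S_c = C_r·H/(1+e₀)·log₁₀(σ'_f/σ'_0) = 0.072×7.1/1.7×log₁₀(150.33/124)
    = 0.30071 × 0.083624 = 0.02515 m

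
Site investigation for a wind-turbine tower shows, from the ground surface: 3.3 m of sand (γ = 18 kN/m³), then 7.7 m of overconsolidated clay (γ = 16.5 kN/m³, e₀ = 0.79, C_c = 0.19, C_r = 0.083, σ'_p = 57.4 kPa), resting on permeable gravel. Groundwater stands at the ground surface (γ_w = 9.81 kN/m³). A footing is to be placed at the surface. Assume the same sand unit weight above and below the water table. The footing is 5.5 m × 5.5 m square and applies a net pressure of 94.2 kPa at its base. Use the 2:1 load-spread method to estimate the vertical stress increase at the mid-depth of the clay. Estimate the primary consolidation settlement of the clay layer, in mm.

S_c ≈ 86.4 mm

Mid-depth of clay below the ground surface: z = 3.3 + 7.7/2 = 7.15 m.
Total vertical stress at mid-clay: σ_v = 18×3.3 + 16.5×3.85 = 122.92 kPa.
Pore pressure: u = 9.81×(7.15 − 0) = 70.142 kPa.
Initial effective stress: σ'_0 = σ_v − u = 122.92 − 70.142 = 52.778 kPa.
Stress increase at mid-clay by the 2:1 spreading method:
Δσ = qBL/((B+z)(L+z)) = 94.2×5.5×5.5/((5.5+7.15)(5.5+7.15)) = 17.807 kPa
Final effective stress: σ'_f = 52.778 + 17.807 = 70.585 kPa.
σ'_f = 70.585 > σ'_p = 57.4 kPa, so the stress path crosses the preconsolidation pressure — recompression up to σ'_p, then virgin compression beyond:
S_c = H/(1+e₀)·[C_r·log₁₀(σ'_p/σ'_0) + C_c·log₁₀(σ'_f/σ'_p)]
    = 7.7/1.79 × [0.083×log₁₀(57.4/52.778) + 0.19×log₁₀(70.585/57.4)]
    = 4.3017 × [0.0030261 + 0.017062] = 0.08641 m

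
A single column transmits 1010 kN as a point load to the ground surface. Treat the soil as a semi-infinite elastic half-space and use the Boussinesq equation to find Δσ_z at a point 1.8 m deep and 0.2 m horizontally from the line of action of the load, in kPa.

Boussinesq vertical stress below a point load on an elastic half-space:
Δσ_z = 3P/(2πz²) · [1 + (r/z)²]^(−5/2)
r/z = 0.2/1.8 = 0.11111; [1+(r/z)²]^(−5/2) = 0.96979.
Δσ_z = 3×1010/(2π×1.8²) × 0.96979 = 148.84 × 0.96979 = 144.3 kPa

Δσ_z ≈ 144 kPa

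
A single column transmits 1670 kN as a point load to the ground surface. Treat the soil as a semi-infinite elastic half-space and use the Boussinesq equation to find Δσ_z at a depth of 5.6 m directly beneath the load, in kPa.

Δσ_z ≈ 25.4 kPa

Boussinesq vertical stress below a point load on an elastic half-space:
Δσ_z = 3P/(2πz²) · [1 + (r/z)²]^(−5/2)
r/z = 0/5.6 = 0; [1+(r/z)²]^(−5/2) = 1.
Δσ_z = 3×1670/(2π×5.6²) × 1 = 25.426 × 1 = 25.43 kPa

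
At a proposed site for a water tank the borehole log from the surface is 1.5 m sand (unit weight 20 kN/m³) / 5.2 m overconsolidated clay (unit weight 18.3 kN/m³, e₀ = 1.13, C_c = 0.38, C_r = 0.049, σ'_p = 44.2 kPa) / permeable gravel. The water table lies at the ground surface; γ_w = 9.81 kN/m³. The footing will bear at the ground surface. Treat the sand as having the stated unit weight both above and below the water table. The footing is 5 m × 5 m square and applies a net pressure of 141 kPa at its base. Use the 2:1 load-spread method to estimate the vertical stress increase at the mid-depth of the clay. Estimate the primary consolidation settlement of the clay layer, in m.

S_c ≈ 0.247 m

Mid-depth of clay below the ground surface: z = 1.5 + 5.2/2 = 4.1 m.
Total vertical stress at mid-clay: σ_v = 20×1.5 + 18.3×2.6 = 77.58 kPa.
Pore pressure: u = 9.81×(4.1 − 0) = 40.221 kPa.
Initial effective stress: σ'_0 = σ_v − u = 77.58 − 40.221 = 37.359 kPa.
Stress increase at mid-clay by the 2:1 spreading method:
Δσ = qBL/((B+z)(L+z)) = 141×5×5/((5+4.1)(5+4.1)) = 42.567 kPa
Final effective stress: σ'_f = 37.359 + 42.567 = 79.926 kPa.
σ'_f = 79.926 > σ'_p = 44.2 kPa, so the stress path crosses the preconsolidation pressure — recompression up to σ'_p, then virgin compression beyond:
S_c = H/(1+e₀)·[C_r·log₁₀(σ'_p/σ'_0) + C_c·log₁₀(σ'_f/σ'_p)]
    = 5.2/2.13 × [0.049×log₁₀(44.2/37.359) + 0.38×log₁₀(79.926/44.2)]
    = 2.4413 × [0.0035783 + 0.097761] = 0.2474 m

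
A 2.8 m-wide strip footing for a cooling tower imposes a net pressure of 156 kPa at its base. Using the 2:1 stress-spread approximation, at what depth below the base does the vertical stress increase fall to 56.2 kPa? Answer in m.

z ≈ 4.97 m

2:1 spreading — at depth z the loaded area has grown by z in each plan dimension:
qB/(B+z) = Δσ_z ⇒ z = qB/Δσ_z − B = 156×2.8/56.2 − 2.8 = 4.972 m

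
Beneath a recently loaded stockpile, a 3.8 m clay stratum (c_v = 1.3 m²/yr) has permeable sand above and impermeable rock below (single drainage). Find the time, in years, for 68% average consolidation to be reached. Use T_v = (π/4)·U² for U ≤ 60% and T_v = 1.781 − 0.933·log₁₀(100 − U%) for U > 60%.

Drainage path length: H_d = H = 3.8 m (single drainage).
U > 60%: T_v = 1.781 − 0.933·log₁₀(100 − 68) = 0.3767.
t = T_v·H_d²/c_v = 0.3767×3.8²/1.3 = 4.184 years.

t ≈ 4.18 years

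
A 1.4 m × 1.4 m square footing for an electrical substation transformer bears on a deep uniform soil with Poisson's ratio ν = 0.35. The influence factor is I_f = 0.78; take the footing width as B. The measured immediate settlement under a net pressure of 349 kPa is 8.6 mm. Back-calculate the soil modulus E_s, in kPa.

E_s ≈ 38900 kPa

S_e = q·B·(1−ν²)/E_s · I_f  ⇒  E_s = q·B·(1−ν²)·I_f / S_e.
E_s = 349 × 1.4 × 0.8775 × 0.78 / 0.0086 = 38890 kPa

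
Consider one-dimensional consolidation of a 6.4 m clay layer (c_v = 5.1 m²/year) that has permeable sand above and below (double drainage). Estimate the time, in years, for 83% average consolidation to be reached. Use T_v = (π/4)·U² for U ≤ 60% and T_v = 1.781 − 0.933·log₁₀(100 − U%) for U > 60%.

t ≈ 1.27 years

Drainage path length: H_d = H/2 = 3.2 m (double drainage).
U > 60%: T_v = 1.781 − 0.933·log₁₀(100 − 83) = 0.63299.
t = T_v·H_d²/c_v = 0.63299×3.2²/5.1 = 1.271 years.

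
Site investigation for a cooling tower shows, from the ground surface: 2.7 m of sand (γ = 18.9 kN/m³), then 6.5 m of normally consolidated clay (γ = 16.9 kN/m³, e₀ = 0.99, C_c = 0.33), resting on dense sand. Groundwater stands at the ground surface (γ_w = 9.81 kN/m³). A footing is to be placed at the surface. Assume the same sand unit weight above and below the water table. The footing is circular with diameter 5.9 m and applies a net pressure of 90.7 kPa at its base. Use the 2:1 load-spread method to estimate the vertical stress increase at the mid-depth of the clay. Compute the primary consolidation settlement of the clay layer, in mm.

Mid-depth of clay below the ground surface: z = 2.7 + 6.5/2 = 5.95 m.
Total vertical stress at mid-clay: σ_v = 18.9×2.7 + 16.9×3.25 = 105.95 kPa.
Pore pressure: u = 9.81×(5.95 − 0) = 58.37 kPa.
Initial effective stress: σ'_0 = σ_v − u = 105.95 − 58.37 = 47.58 kPa.
Stress increase at mid-clay by the 2:1 spreading method:
Δσ ≈ qD²/(D+z)² = 90.7×5.9²/(5.9+5.95)² = 22.484 kPa
Final effective stress: σ'_f = σ'_0 + Δσ = 47.58 + 22.484 = 70.064 kPa.
Normally consolidated clay, so the full stress increment lies on the virgin compression line:
S_c = C_c·H/(1+e₀)·log₁₀(σ'_f/σ'_0) = 0.33×6.5/(1+0.99)×log₁₀(70.064/47.58)
    = 1.0779 × 0.16807 = 0.1812 m

S_c ≈ 181 mm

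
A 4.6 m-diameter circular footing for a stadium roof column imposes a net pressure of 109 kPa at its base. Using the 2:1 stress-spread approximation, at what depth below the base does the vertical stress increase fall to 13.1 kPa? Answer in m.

2:1 spreading — at depth z the loaded area has grown by z in each plan dimension:
qD²/(D+z)² = Δσ_z ⇒ z = D(√(q/Δσ_z) − 1) = 4.6×(√(109/13.1) − 1) = 8.669 m

z ≈ 8.67 m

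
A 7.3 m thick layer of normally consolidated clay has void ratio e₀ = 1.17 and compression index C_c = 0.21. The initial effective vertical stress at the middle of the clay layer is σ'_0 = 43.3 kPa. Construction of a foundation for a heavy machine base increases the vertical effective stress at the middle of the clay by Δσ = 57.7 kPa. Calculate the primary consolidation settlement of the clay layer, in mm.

S_c ≈ 260 mm

Final effective stress: σ'_f = σ'_0 + Δσ = 43.3 + 57.7 = 101 kPa.
Normally consolidated clay, so the full stress increment lies on the virgin compression line:
S_c = C_c·H/(1+e₀)·log₁₀(σ'_f/σ'_0) = 0.21×7.3/(1+1.17)×log₁₀(101/43.3)
    = 0.70645 × 0.36783 = 0.2599 m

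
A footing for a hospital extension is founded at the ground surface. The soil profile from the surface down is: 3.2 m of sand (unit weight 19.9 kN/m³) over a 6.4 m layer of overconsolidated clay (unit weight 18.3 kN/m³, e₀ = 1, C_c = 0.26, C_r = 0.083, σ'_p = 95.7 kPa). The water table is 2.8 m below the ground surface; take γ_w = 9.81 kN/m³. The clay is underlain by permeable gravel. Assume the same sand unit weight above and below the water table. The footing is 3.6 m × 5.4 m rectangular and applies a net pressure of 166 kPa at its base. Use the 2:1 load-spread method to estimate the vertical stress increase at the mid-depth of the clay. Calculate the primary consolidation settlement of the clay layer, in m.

Mid-depth of clay below the ground surface: z = 3.2 + 6.4/2 = 6.4 m.
Total vertical stress at mid-clay: σ_v = 19.9×3.2 + 18.3×3.2 = 122.24 kPa.
Pore pressure: u = 9.81×(6.4 − 2.8) = 35.316 kPa.
Initial effective stress: σ'_0 = σ_v − u = 122.24 − 35.316 = 86.924 kPa.
Stress increase at mid-clay by the 2:1 spreading method:
Δσ = qBL/((B+z)(L+z)) = 166×3.6×5.4/((3.6+6.4)(5.4+6.4)) = 27.348 kPa
Final effective stress: σ'_f = 86.924 + 27.348 = 114.27 kPa.
σ'_f = 114.27 > σ'_p = 95.7 kPa, so the stress path crosses the preconsolidation pressure — recompression up to σ'_p, then virgin compression beyond:
S_c = H/(1+e₀)·[C_r·log₁₀(σ'_p/σ'_0) + C_c·log₁₀(σ'_f/σ'_p)]
    = 6.4/2 × [0.083×log₁₀(95.7/86.924) + 0.26×log₁₀(114.27/95.7)]
    = 3.2 × [0.0034671 + 0.020025] = 0.07517 m

S_c ≈ 0.0752 m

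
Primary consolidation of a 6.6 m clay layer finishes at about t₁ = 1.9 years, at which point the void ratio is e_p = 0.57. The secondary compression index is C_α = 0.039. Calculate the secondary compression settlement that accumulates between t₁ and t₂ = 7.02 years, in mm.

Secondary compression: S_s = C_α·H/(1+e_p)·log₁₀(t₂/t₁)
S_s = 0.039×6.6/(1+0.57)×log₁₀(7.02/1.9)
    = 0.1639 × 0.5676 = 0.09305 m

S_s ≈ 93.1 mm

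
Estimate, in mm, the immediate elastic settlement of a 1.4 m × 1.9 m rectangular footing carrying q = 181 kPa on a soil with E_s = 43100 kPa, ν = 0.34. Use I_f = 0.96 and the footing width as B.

S_e ≈ 4.99 mm

Immediate (elastic) settlement: S_e = q·B·(1−ν²)/E_s · I_f.
S_e = 181 × 1.4 × (1 − 0.34²) / 43100 × 0.96
    = 181 × 1.4 × 0.8844 / 43100 × 0.96
    = 0.004992 m = 4.992 mm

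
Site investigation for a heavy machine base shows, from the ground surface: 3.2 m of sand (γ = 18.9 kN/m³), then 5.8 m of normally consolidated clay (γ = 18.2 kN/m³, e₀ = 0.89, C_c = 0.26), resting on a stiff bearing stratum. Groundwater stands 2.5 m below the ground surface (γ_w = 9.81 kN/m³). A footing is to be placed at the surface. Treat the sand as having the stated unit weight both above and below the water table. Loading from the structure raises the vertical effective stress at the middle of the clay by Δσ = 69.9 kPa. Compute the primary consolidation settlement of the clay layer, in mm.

Mid-depth of clay below the ground surface: z = 3.2 + 5.8/2 = 6.1 m.
Total vertical stress at mid-clay: σ_v = 18.9×3.2 + 18.2×2.9 = 113.26 kPa.
Pore pressure: u = 9.81×(6.1 − 2.5) = 35.316 kPa.
Initial effective stress: σ'_0 = σ_v − u = 113.26 − 35.316 = 77.944 kPa.
Final effective stress: σ'_f = σ'_0 + Δσ = 77.944 + 69.9 = 147.84 kPa.
Normally consolidated clay, so the full stress increment lies on the virgin compression line:
S_c = C_c·H/(1+e₀)·log₁₀(σ'_f/σ'_0) = 0.26×5.8/(1+0.89)×log₁₀(147.84/77.944)
    = 0.79788 × 0.27801 = 0.2218 m

S_c ≈ 222 mm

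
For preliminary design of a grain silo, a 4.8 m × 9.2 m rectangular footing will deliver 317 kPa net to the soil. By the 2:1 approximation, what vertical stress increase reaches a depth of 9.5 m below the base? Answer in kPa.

Δσ_z ≈ 52.3 kPa

By the 2:1 method the load spreads at 1 horizontal : 2 vertical, so at depth z the loaded area has grown by z in each plan dimension:
Δσ = qBL/((B+z)(L+z)) = 317×4.8×9.2/((4.8+9.5)(9.2+9.5)) = 52.349 kPa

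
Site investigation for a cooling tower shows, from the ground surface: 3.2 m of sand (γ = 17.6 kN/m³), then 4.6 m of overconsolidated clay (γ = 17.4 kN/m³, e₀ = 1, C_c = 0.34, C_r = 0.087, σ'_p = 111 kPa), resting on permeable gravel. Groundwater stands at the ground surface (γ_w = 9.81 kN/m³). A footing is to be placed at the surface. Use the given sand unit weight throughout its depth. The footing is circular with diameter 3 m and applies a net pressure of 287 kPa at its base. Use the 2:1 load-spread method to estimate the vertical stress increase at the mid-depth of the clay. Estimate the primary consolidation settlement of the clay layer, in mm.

Mid-depth of clay below the ground surface: z = 3.2 + 4.6/2 = 5.5 m.
Total vertical stress at mid-clay: σ_v = 17.6×3.2 + 17.4×2.3 = 96.34 kPa.
Pore pressure: u = 9.81×(5.5 − 0) = 53.955 kPa.
Initial effective stress: σ'_0 = σ_v − u = 96.34 − 53.955 = 42.385 kPa.
Stress increase at mid-clay by the 2:1 spreading method:
Δσ ≈ qD²/(D+z)² = 287×3²/(3+5.5)² = 35.751 kPa
Final effective stress: σ'_f = 42.385 + 35.751 = 78.136 kPa.
σ'_f = 78.136 ≤ σ'_p = 111 kPa, so the clay remains overconsolidated and only the recompression index applies:
S_c = C_r·H/(1+e₀)·log₁₀(σ'_f/σ'_0) = 0.087×4.6/2×log₁₀(78.136/42.385)
    = 0.2001 × 0.26564 = 0.05315 m

S_c ≈ 53.2 mm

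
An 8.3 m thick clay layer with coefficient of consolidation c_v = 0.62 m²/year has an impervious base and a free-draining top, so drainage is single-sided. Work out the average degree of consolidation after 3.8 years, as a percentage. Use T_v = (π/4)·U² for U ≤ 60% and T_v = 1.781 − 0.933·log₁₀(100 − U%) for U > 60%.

U ≈ 20.9 %

Drainage path length: H_d = H = 8.3 m (single drainage).
T_v = c_v·t/H_d² = 0.62×3.8/8.3² = 0.034199.
T_v = 0.034199 corresponds to the U ≤ 60% branch:
U = √(4T_v/π) = 0.2087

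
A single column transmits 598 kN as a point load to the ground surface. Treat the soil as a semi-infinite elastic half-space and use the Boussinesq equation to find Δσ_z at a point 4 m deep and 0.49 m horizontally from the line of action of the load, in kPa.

Δσ_z ≈ 17.2 kPa

Boussinesq vertical stress below a point load on an elastic half-space:
Δσ_z = 3P/(2πz²) · [1 + (r/z)²]^(−5/2)
r/z = 0.49/4 = 0.1225; [1+(r/z)²]^(−5/2) = 0.96345.
Δσ_z = 3×598/(2π×4²) × 0.96345 = 17.845 × 0.96345 = 17.19 kPa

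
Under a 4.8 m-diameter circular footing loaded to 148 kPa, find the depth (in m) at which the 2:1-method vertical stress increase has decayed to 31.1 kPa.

z ≈ 5.67 m

2:1 spreading — at depth z the loaded area has grown by z in each plan dimension:
qD²/(D+z)² = Δσ_z ⇒ z = D(√(q/Δσ_z) − 1) = 4.8×(√(148/31.1) − 1) = 5.671 m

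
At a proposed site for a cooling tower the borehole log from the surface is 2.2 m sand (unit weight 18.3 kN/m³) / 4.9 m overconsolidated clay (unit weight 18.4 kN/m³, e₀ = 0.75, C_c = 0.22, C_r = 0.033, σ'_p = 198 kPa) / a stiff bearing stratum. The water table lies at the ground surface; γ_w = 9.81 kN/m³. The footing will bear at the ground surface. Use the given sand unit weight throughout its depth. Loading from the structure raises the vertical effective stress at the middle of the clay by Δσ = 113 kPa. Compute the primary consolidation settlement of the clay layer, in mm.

S_c ≈ 54 mm

Mid-depth of clay below the ground surface: z = 2.2 + 4.9/2 = 4.65 m.
Total vertical stress at mid-clay: σ_v = 18.3×2.2 + 18.4×2.45 = 85.34 kPa.
Pore pressure: u = 9.81×(4.65 − 0) = 45.617 kPa.
Initial effective stress: σ'_0 = σ_v − u = 85.34 − 45.617 = 39.723 kPa.
Final effective stress: σ'_f = 39.723 + 113 = 152.72 kPa.
σ'_f = 152.72 ≤ σ'_p = 198 kPa, so the clay remains overconsolidated and only the recompression index applies:
S_c = C_r·H/(1+e₀)·log₁₀(σ'_f/σ'_0) = 0.033×4.9/1.75×log₁₀(152.72/39.723)
    = 0.0924 × 0.58485 = 0.05404 m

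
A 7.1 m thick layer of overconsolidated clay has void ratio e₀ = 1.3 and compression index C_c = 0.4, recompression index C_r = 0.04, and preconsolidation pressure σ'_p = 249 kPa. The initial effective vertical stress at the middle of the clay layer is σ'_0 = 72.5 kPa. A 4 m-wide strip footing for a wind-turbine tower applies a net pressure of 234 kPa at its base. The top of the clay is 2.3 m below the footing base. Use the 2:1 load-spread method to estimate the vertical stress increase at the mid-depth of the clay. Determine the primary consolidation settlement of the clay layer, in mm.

S_c ≈ 44.9 mm

Mid-depth of clay below the footing base: z = 2.3 + 7.1/2 = 5.85 m.
Stress increase at mid-clay by the 2:1 spreading method:
Δσ = qB/(B+z) = 234×4/(4+5.85) = 95.025 kPa
Final effective stress: σ'_f = 72.5 + 95.025 = 167.53 kPa.
σ'_f = 167.53 ≤ σ'_p = 249 kPa, so the clay remains overconsolidated and only the recompression index applies:
S_c = C_r·H/(1+e₀)·log₁₀(σ'_f/σ'_0) = 0.04×7.1/2.3×log₁₀(167.53/72.5)
    = 0.12348 × 0.36375 = 0.04492 m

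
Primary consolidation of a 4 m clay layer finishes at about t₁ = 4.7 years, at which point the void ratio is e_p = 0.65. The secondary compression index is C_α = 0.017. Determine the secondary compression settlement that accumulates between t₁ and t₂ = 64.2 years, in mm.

S_s ≈ 46.8 mm

Secondary compression: S_s = C_α·H/(1+e_p)·log₁₀(t₂/t₁)
S_s = 0.017×4/(1+0.65)×log₁₀(64.2/4.7)
    = 0.04121 × 1.135 = 0.04679 m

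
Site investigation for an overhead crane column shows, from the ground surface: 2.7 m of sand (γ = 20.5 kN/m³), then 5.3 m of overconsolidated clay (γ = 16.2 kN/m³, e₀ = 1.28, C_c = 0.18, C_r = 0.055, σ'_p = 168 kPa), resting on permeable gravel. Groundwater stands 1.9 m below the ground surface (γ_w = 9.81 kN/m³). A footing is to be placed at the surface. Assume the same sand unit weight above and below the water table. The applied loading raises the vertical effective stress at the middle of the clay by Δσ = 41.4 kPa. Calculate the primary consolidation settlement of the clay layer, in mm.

S_c ≈ 27.6 mm

Mid-depth of clay below the ground surface: z = 2.7 + 5.3/2 = 5.35 m.
Total vertical stress at mid-clay: σ_v = 20.5×2.7 + 16.2×2.65 = 98.28 kPa.
Pore pressure: u = 9.81×(5.35 − 1.9) = 33.845 kPa.
Initial effective stress: σ'_0 = σ_v − u = 98.28 − 33.845 = 64.435 kPa.
Final effective stress: σ'_f = 64.435 + 41.4 = 105.84 kPa.
σ'_f = 105.84 ≤ σ'_p = 168 kPa, so the clay remains overconsolidated and only the recompression index applies:
S_c = C_r·H/(1+e₀)·log₁₀(σ'_f/σ'_0) = 0.055×5.3/2.28×log₁₀(105.84/64.435)
    = 0.12785 × 0.21553 = 0.02756 m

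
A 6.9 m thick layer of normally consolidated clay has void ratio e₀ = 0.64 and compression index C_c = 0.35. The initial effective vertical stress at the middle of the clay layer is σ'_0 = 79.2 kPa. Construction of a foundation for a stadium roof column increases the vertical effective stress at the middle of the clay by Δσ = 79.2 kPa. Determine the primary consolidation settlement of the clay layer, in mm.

Final effective stress: σ'_f = σ'_0 + Δσ = 79.2 + 79.2 = 158.4 kPa.
Normally consolidated clay, so the full stress increment lies on the virgin compression line:
S_c = C_c·H/(1+e₀)·log₁₀(σ'_f/σ'_0) = 0.35×6.9/(1+0.64)×log₁₀(158.4/79.2)
    = 1.4726 × 0.30103 = 0.4433 m

S_c ≈ 443 mm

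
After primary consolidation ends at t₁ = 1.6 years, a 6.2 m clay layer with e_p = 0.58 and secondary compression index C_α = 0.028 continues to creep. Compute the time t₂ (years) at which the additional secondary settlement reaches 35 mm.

S_s = C_α·H/(1+e_p)·log₁₀(t₂/t₁) ⇒ log₁₀(t₂/t₁) = S_s·(1+e_p)/(C_α·H).
log₁₀(t₂/t₁) = 0.035 × (1+0.58) / (0.028×6.2) = 0.3185
t₂ = t₁ × 10^0.3185 = 1.6 × 2.082 = 3.332 years

t₂ ≈ 3.33 years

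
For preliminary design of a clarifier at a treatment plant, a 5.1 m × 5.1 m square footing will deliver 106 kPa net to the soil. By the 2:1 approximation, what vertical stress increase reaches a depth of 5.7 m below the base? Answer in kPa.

By the 2:1 method the load spreads at 1 horizontal : 2 vertical, so at depth z the loaded area has grown by z in each plan dimension:
Δσ = qBL/((B+z)(L+z)) = 106×5.1×5.1/((5.1+5.7)(5.1+5.7)) = 23.637 kPa

Δσ_z ≈ 23.6 kPa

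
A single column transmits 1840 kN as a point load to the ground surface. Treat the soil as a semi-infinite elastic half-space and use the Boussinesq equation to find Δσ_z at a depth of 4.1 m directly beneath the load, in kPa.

Boussinesq vertical stress below a point load on an elastic half-space:
Δσ_z = 3P/(2πz²) · [1 + (r/z)²]^(−5/2)
r/z = 0/4.1 = 0; [1+(r/z)²]^(−5/2) = 1.
Δσ_z = 3×1840/(2π×4.1²) × 1 = 52.263 × 1 = 52.26 kPa

Δσ_z ≈ 52.3 kPa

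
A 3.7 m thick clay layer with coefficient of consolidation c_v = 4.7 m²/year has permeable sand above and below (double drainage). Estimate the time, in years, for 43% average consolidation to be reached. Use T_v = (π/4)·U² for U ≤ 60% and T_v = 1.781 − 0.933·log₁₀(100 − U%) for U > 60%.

Drainage path length: H_d = H/2 = 1.85 m (double drainage).
U ≤ 60%: T_v = (π/4)·U² = (π/4)×0.43² = 0.14522.
t = T_v·H_d²/c_v = 0.14522×1.85²/4.7 = 0.1057 years.

t ≈ 0.106 years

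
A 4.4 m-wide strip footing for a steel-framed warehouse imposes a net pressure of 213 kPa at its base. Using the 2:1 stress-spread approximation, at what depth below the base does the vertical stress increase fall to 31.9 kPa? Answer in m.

2:1 spreading — at depth z the loaded area has grown by z in each plan dimension:
qB/(B+z) = Δσ_z ⇒ z = qB/Δσ_z − B = 213×4.4/31.9 − 4.4 = 24.98 m

z ≈ 25 m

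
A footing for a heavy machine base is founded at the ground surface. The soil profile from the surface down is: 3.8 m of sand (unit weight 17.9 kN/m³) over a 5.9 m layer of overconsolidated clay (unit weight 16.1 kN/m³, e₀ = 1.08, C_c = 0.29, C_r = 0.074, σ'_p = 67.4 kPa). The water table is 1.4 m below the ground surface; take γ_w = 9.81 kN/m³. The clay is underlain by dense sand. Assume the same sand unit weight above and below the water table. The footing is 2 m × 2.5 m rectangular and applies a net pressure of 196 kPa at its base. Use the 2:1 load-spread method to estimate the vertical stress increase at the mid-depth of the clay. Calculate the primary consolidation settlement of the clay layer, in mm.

S_c ≈ 45 mm

Mid-depth of clay below the ground surface: z = 3.8 + 5.9/2 = 6.75 m.
Total vertical stress at mid-clay: σ_v = 17.9×3.8 + 16.1×2.95 = 115.52 kPa.
Pore pressure: u = 9.81×(6.75 − 1.4) = 52.483 kPa.
Initial effective stress: σ'_0 = σ_v − u = 115.52 − 52.483 = 63.037 kPa.
Stress increase at mid-clay by the 2:1 spreading method:
Δσ = qBL/((B+z)(L+z)) = 196×2×2.5/((2+6.75)(2.5+6.75)) = 12.108 kPa
Final effective stress: σ'_f = 63.037 + 12.108 = 75.145 kPa.
σ'_f = 75.145 > σ'_p = 67.4 kPa, so the stress path crosses the preconsolidation pressure — recompression up to σ'_p, then virgin compression beyond:
S_c = H/(1+e₀)·[C_r·log₁₀(σ'_p/σ'_0) + C_c·log₁₀(σ'_f/σ'_p)]
    = 5.9/2.08 × [0.074×log₁₀(67.4/63.037) + 0.29×log₁₀(75.145/67.4)]
    = 2.8365 × [0.0021508 + 0.0137] = 0.04496 m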